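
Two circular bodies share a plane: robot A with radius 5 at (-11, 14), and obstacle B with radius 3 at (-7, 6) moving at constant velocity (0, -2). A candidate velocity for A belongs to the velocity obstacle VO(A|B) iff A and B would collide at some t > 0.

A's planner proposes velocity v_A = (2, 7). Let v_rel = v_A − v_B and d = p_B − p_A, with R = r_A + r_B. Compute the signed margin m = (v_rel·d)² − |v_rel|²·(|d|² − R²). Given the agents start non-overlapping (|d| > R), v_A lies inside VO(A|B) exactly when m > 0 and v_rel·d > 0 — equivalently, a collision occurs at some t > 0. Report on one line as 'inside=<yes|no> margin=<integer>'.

d = (4, -8),  |d|² = 80;  R = 5+3 = 8,  c = 80−8² = 16
v_rel = (2, 9),  |v_rel|² = 85;  v_rel·d = (2)·(4) + (9)·(-8) = -64
85·t² + 128·t + 16 = 0  ⇒  m = (-64)² − 85·16 = 2736
m = 2736 > 0,  v_rel·d = -64 < 0  ⇒  outside

inside=no margin=2736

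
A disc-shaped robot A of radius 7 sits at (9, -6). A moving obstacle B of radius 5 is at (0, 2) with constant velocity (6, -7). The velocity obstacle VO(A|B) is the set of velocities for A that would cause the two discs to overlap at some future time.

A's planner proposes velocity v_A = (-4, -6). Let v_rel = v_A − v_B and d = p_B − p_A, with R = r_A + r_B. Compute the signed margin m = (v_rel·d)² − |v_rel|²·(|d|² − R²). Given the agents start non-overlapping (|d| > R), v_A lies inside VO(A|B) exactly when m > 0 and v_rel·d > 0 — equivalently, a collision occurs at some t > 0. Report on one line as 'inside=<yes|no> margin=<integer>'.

d = (-9, 8),  |d|² = 145;  R = 7+5 = 12,  c = 145−12² = 1
v_rel = (-10, 1),  |v_rel|² = 101;  v_rel·d = (-10)·(-9) + (1)·(8) = 98
101·t² − 196·t + 1 = 0  ⇒  m = 98² − 101·1 = 9503
m = 9503 > 0,  v_rel·d = 98 > 0  ⇒  inside

inside=yes margin=9503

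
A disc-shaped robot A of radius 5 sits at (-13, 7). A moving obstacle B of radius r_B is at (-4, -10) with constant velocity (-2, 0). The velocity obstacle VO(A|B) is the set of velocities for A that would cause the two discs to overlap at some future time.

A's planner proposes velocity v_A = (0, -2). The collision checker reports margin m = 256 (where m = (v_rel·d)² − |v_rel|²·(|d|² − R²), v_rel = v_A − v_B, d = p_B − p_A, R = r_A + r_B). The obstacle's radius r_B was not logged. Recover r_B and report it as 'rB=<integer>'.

m = 256
d = (9, -17);  v_rel = (2, -2),  |v_rel|² = 8
v_rel×d = (2)·(-17) − (-2)·(9) = -16
since m = R²·8 − (-16)²:  R² = (256 + 256) / 8 = 64
R = √64 = 8  ⇒  r_B = 8 − 5 = 3

rB=3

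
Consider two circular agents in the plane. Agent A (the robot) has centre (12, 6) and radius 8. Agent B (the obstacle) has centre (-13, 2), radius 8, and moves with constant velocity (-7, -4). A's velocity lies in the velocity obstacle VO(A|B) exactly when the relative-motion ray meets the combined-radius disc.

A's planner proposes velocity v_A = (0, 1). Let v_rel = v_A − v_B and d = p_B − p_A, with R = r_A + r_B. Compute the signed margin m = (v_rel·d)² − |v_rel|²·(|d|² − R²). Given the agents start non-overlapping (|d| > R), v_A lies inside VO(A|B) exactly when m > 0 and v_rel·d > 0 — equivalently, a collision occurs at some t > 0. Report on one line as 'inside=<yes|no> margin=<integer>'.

d = (-25, -4),  |d|² = 641;  R = 8+8 = 16,  c = 641−16² = 385
v_rel = (7, 5),  |v_rel|² = 74;  v_rel·d = (7)·(-25) + (5)·(-4) = -195
74·t² + 390·t + 385 = 0  ⇒  m = (-195)² − 74·385 = 9535
m = 9535 > 0,  v_rel·d = -195 < 0  ⇒  outside

inside=no margin=9535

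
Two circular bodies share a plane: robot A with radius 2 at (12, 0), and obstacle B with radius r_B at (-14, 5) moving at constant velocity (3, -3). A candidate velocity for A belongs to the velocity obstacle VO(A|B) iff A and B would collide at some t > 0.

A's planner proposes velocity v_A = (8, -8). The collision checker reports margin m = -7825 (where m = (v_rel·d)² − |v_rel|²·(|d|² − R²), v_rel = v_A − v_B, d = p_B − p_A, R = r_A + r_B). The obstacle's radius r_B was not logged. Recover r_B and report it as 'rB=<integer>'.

m = -7825
d = (-26, 5);  v_rel = (5, -5),  |v_rel|² = 50
v_rel×d = (5)·(5) − (-5)·(-26) = -105
since m = R²·50 − (-105)²:  R² = (11025 + -7825) / 50 = 64
R = √64 = 8  ⇒  r_B = 8 − 2 = 6

rB=6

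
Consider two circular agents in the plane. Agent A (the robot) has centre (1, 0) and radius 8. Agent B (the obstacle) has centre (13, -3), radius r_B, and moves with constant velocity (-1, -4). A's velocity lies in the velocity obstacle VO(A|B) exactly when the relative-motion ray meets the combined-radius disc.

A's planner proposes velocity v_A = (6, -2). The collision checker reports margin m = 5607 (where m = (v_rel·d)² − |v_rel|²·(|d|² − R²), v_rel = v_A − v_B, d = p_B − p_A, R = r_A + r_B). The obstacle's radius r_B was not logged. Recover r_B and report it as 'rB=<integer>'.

m = 5607
d = (12, -3);  v_rel = (7, 2),  |v_rel|² = 53
v_rel×d = (7)·(-3) − (2)·(12) = -45
since m = R²·53 − (-45)²:  R² = (2025 + 5607) / 53 = 144
R = √144 = 12  ⇒  r_B = 12 − 8 = 4

rB=4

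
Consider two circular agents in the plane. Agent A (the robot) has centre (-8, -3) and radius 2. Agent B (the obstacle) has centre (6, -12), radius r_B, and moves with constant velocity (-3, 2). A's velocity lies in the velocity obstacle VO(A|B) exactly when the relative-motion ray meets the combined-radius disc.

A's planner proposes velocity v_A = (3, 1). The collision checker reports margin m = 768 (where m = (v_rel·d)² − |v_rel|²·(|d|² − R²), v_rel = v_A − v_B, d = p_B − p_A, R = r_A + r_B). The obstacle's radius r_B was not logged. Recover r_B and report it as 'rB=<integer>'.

m = 768
d = (14, -9);  v_rel = (6, -1),  |v_rel|² = 37
v_rel×d = (6)·(-9) − (-1)·(14) = -40
since m = R²·37 − (-40)²:  R² = (1600 + 768) / 37 = 64
R = √64 = 8  ⇒  r_B = 8 − 2 = 6

rB=6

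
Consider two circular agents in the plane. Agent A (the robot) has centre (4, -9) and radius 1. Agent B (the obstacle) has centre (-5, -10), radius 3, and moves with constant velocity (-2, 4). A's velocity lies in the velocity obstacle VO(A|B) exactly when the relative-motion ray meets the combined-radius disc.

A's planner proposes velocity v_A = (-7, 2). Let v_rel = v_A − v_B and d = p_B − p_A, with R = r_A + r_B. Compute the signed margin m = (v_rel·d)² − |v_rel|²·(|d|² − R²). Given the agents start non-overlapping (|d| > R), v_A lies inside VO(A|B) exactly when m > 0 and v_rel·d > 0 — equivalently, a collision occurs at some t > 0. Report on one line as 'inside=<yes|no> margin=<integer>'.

d = (-9, -1),  |d|² = 82;  R = 1+3 = 4,  c = 82−4² = 66
v_rel = (-5, -2),  |v_rel|² = 29;  v_rel·d = (-5)·(-9) + (-2)·(-1) = 47
29·t² − 94·t + 66 = 0  ⇒  m = 47² − 29·66 = 295
m = 295 > 0,  v_rel·d = 47 > 0  ⇒  inside

inside=yes margin=295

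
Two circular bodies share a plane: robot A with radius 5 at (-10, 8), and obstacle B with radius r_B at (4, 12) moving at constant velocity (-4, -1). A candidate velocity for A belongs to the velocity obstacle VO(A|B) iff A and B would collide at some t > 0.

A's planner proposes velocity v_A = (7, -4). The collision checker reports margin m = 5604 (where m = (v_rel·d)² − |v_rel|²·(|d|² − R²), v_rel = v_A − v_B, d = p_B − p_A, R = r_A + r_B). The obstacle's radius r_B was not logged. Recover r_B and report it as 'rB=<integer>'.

m = 5604
d = (14, 4);  v_rel = (11, -3),  |v_rel|² = 130
v_rel×d = (11)·(4) − (-3)·(14) = 86
since m = R²·130 − 86²:  R² = (7396 + 5604) / 130 = 100
R = √100 = 10  ⇒  r_B = 10 − 5 = 5

rB=5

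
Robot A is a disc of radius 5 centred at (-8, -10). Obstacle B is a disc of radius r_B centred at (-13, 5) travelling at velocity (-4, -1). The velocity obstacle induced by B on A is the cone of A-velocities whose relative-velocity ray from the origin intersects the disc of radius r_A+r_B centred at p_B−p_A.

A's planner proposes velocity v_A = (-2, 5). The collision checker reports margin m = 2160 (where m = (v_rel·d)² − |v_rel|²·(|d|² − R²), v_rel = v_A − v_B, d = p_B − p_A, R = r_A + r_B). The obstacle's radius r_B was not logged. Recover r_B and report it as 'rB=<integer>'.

m = 2160
d = (-5, 15);  v_rel = (2, 6),  |v_rel|² = 40
v_rel×d = (2)·(15) − (6)·(-5) = 60
since m = R²·40 − 60²:  R² = (3600 + 2160) / 40 = 144
R = √144 = 12  ⇒  r_B = 12 − 5 = 7

rB=7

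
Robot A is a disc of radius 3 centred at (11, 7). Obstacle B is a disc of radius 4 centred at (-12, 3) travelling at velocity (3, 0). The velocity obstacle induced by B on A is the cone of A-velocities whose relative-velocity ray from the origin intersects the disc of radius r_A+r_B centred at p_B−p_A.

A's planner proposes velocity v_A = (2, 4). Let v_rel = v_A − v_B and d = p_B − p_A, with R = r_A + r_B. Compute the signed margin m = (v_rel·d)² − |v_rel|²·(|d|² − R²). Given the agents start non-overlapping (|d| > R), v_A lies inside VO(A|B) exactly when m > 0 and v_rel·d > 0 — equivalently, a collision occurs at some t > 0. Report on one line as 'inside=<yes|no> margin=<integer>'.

d = (-23, -4),  |d|² = 545;  R = 3+4 = 7,  c = 545−7² = 496
v_rel = (-1, 4),  |v_rel|² = 17;  v_rel·d = (-1)·(-23) + (4)·(-4) = 7
17·t² − 14·t + 496 = 0  ⇒  m = 7² − 17·496 = -8383
m = -8383 < 0,  v_rel·d = 7 > 0  ⇒  outside

inside=no margin=-8383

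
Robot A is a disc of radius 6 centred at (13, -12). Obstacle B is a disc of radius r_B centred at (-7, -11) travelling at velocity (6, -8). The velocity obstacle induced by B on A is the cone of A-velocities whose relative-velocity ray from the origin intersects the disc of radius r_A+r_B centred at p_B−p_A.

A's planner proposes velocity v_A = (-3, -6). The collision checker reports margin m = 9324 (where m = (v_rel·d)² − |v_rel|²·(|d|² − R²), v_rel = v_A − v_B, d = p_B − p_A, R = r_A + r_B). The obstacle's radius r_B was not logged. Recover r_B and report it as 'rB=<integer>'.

m = 9324
d = (-20, 1);  v_rel = (-9, 2),  |v_rel|² = 85
v_rel×d = (-9)·(1) − (2)·(-20) = 31
since m = R²·85 − 31²:  R² = (961 + 9324) / 85 = 121
R = √121 = 11  ⇒  r_B = 11 − 6 = 5

rB=5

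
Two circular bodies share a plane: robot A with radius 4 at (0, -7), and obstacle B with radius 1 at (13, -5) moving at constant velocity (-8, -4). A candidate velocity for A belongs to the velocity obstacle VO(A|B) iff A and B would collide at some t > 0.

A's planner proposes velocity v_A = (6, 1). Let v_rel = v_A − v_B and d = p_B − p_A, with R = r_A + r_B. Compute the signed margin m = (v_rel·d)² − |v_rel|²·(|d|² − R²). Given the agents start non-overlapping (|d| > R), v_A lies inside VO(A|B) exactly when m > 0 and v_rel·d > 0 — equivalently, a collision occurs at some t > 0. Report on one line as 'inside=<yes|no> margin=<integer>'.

d = (13, 2),  |d|² = 173;  R = 4+1 = 5,  c = 173−5² = 148
v_rel = (14, 5),  |v_rel|² = 221;  v_rel·d = (14)·(13) + (5)·(2) = 192
221·t² − 384·t + 148 = 0  ⇒  m = 192² − 221·148 = 4156
m = 4156 > 0,  v_rel·d = 192 > 0  ⇒  inside

inside=yes margin=4156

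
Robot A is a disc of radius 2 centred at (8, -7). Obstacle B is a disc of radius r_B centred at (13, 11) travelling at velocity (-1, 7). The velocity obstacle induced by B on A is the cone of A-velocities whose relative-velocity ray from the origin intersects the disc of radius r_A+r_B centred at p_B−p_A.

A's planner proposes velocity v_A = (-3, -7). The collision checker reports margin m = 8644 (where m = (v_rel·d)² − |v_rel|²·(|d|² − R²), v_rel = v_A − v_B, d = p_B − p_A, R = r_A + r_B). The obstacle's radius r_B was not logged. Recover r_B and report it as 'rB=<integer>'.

m = 8644
d = (5, 18);  v_rel = (-2, -14),  |v_rel|² = 200
v_rel×d = (-2)·(18) − (-14)·(5) = 34
since m = R²·200 − 34²:  R² = (1156 + 8644) / 200 = 49
R = √49 = 7  ⇒  r_B = 7 − 2 = 5

rB=5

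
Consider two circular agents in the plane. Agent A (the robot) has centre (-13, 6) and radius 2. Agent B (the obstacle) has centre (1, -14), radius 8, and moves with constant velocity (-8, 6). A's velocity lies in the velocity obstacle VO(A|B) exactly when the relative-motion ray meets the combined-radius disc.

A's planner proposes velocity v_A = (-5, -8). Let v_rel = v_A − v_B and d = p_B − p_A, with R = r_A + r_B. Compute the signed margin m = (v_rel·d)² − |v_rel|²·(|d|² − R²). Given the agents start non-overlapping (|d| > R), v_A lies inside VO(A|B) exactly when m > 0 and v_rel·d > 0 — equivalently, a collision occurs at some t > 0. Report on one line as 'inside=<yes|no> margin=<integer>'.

d = (14, -20),  |d|² = 596;  R = 2+8 = 10,  c = 596−10² = 496
v_rel = (3, -14),  |v_rel|² = 205;  v_rel·d = (3)·(14) + (-14)·(-20) = 322
205·t² − 644·t + 496 = 0  ⇒  m = 322² − 205·496 = 2004
m = 2004 > 0,  v_rel·d = 322 > 0  ⇒  inside

inside=yes margin=2004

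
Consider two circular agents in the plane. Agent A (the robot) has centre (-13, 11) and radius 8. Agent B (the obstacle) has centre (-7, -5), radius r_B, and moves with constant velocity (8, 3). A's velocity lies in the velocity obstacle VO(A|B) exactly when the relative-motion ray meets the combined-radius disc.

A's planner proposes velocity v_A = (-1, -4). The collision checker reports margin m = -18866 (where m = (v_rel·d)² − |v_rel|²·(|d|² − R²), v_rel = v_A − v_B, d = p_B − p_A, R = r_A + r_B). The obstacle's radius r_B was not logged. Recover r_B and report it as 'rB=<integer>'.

m = -18866
d = (6, -16);  v_rel = (-9, -7),  |v_rel|² = 130
v_rel×d = (-9)·(-16) − (-7)·(6) = 186
since m = R²·130 − 186²:  R² = (34596 + -18866) / 130 = 121
R = √121 = 11  ⇒  r_B = 11 − 8 = 3

rB=3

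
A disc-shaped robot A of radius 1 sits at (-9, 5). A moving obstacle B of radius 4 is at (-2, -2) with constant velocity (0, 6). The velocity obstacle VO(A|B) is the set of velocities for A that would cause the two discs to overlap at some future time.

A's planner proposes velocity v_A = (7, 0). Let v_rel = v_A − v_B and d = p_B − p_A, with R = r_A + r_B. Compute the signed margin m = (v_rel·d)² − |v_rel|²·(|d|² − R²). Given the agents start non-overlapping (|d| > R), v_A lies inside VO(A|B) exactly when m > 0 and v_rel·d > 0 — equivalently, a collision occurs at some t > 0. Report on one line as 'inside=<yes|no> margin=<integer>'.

d = (7, -7),  |d|² = 98;  R = 1+4 = 5,  c = 98−5² = 73
v_rel = (7, -6),  |v_rel|² = 85;  v_rel·d = (7)·(7) + (-6)·(-7) = 91
85·t² − 182·t + 73 = 0  ⇒  m = 91² − 85·73 = 2076
m = 2076 > 0,  v_rel·d = 91 > 0  ⇒  inside

inside=yes margin=2076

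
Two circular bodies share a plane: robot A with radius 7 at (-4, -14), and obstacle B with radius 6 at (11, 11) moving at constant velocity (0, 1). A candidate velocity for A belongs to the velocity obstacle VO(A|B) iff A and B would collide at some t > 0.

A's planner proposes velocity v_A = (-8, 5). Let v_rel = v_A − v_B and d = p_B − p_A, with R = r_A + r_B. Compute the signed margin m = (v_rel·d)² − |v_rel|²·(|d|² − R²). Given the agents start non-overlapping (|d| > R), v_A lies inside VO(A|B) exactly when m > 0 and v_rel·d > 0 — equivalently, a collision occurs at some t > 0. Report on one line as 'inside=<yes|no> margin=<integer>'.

d = (15, 25),  |d|² = 850;  R = 7+6 = 13,  c = 850−13² = 681
v_rel = (-8, 4),  |v_rel|² = 80;  v_rel·d = (-8)·(15) + (4)·(25) = -20
80·t² + 40·t + 681 = 0  ⇒  m = (-20)² − 80·681 = -54080
m = -54080 < 0,  v_rel·d = -20 < 0  ⇒  outside

inside=no margin=-54080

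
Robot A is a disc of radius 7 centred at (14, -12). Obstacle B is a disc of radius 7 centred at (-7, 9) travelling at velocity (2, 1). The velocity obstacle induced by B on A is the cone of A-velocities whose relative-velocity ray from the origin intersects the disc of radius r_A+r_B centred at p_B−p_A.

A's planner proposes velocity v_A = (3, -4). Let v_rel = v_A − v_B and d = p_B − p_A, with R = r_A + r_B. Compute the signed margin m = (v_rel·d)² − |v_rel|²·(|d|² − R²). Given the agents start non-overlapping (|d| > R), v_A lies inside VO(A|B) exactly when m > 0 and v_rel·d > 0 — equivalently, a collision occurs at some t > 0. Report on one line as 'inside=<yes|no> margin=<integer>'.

d = (-21, 21),  |d|² = 882;  R = 7+7 = 14,  c = 882−14² = 686
v_rel = (1, -5),  |v_rel|² = 26;  v_rel·d = (1)·(-21) + (-5)·(21) = -126
26·t² + 252·t + 686 = 0  ⇒  m = (-126)² − 26·686 = -1960
m = -1960 < 0,  v_rel·d = -126 < 0  ⇒  outside

inside=no margin=-1960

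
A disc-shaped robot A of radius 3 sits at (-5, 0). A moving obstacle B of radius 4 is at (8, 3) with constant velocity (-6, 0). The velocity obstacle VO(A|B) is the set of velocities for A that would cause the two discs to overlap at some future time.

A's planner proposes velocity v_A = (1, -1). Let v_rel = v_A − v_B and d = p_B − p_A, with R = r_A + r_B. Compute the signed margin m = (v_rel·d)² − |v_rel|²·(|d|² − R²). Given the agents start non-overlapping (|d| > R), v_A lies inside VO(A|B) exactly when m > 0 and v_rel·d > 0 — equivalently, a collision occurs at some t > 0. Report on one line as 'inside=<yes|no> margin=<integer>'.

d = (13, 3),  |d|² = 178;  R = 3+4 = 7,  c = 178−7² = 129
v_rel = (7, -1),  |v_rel|² = 50;  v_rel·d = (7)·(13) + (-1)·(3) = 88
50·t² − 176·t + 129 = 0  ⇒  m = 88² − 50·129 = 1294
m = 1294 > 0,  v_rel·d = 88 > 0  ⇒  inside

inside=yes margin=1294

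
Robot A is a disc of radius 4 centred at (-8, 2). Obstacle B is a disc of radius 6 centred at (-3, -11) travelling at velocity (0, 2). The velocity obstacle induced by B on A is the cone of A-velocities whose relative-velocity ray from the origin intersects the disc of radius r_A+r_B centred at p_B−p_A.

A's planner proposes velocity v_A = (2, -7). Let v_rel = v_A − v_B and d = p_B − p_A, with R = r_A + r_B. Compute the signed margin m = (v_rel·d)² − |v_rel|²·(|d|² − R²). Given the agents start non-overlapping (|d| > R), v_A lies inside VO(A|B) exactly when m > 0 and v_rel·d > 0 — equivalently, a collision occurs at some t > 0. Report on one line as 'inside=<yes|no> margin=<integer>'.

d = (5, -13),  |d|² = 194;  R = 4+6 = 10,  c = 194−10² = 94
v_rel = (2, -9),  |v_rel|² = 85;  v_rel·d = (2)·(5) + (-9)·(-13) = 127
85·t² − 254·t + 94 = 0  ⇒  m = 127² − 85·94 = 8139
m = 8139 > 0,  v_rel·d = 127 > 0  ⇒  inside

inside=yes margin=8139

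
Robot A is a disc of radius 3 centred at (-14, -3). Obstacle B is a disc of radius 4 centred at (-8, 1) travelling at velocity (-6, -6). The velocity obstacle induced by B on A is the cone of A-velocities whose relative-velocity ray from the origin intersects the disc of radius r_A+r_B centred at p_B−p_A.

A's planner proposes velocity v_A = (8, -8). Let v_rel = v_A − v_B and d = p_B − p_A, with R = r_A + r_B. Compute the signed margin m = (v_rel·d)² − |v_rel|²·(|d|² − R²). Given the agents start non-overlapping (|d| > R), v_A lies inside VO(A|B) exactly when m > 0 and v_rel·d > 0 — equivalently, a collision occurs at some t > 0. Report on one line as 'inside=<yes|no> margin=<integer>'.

d = (6, 4),  |d|² = 52;  R = 3+4 = 7,  c = 52−7² = 3
v_rel = (14, -2),  |v_rel|² = 200;  v_rel·d = (14)·(6) + (-2)·(4) = 76
200·t² − 152·t + 3 = 0  ⇒  m = 76² − 200·3 = 5176
m = 5176 > 0,  v_rel·d = 76 > 0  ⇒  inside

inside=yes margin=5176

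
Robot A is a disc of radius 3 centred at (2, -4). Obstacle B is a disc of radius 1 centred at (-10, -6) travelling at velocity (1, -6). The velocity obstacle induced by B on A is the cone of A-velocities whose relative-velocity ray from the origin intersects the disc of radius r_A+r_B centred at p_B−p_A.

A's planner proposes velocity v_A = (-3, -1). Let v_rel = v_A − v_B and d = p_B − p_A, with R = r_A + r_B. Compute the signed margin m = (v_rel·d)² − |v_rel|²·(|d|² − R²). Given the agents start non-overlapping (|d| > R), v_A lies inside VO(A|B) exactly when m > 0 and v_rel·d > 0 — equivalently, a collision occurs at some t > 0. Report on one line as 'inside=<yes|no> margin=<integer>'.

d = (-12, -2),  |d|² = 148;  R = 3+1 = 4,  c = 148−4² = 132
v_rel = (-4, 5),  |v_rel|² = 41;  v_rel·d = (-4)·(-12) + (5)·(-2) = 38
41·t² − 76·t + 132 = 0  ⇒  m = 38² − 41·132 = -3968
m = -3968 < 0,  v_rel·d = 38 > 0  ⇒  outside

inside=no margin=-3968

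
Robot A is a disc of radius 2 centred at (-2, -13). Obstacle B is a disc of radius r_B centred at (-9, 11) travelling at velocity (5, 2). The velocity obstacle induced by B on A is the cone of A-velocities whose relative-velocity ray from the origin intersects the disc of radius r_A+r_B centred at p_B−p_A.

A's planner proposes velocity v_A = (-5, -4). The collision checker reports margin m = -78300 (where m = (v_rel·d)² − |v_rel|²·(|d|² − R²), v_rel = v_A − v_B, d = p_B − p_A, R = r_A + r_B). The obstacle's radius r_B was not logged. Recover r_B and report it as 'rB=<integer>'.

m = -78300
d = (-7, 24);  v_rel = (-10, -6),  |v_rel|² = 136
v_rel×d = (-10)·(24) − (-6)·(-7) = -282
since m = R²·136 − (-282)²:  R² = (79524 + -78300) / 136 = 9
R = √9 = 3  ⇒  r_B = 3 − 2 = 1

rB=1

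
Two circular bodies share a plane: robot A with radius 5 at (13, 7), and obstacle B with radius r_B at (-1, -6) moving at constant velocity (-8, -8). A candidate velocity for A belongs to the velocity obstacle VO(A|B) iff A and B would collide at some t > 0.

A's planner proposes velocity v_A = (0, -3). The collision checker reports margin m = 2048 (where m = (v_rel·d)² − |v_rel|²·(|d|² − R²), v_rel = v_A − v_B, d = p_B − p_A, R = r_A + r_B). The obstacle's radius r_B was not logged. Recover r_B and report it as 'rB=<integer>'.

m = 2048
d = (-14, -13);  v_rel = (8, 5),  |v_rel|² = 89
v_rel×d = (8)·(-13) − (5)·(-14) = -34
since m = R²·89 − (-34)²:  R² = (1156 + 2048) / 89 = 36
R = √36 = 6  ⇒  r_B = 6 − 5 = 1

rB=1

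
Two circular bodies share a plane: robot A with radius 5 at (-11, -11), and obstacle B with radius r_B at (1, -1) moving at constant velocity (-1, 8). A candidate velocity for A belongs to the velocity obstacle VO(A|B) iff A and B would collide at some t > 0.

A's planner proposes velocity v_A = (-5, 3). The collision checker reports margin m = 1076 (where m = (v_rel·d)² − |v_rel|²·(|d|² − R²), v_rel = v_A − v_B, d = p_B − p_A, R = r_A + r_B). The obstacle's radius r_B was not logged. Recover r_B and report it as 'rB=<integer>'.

m = 1076
d = (12, 10);  v_rel = (-4, -5),  |v_rel|² = 41
v_rel×d = (-4)·(10) − (-5)·(12) = 20
since m = R²·41 − 20²:  R² = (400 + 1076) / 41 = 36
R = √36 = 6  ⇒  r_B = 6 − 5 = 1

rB=1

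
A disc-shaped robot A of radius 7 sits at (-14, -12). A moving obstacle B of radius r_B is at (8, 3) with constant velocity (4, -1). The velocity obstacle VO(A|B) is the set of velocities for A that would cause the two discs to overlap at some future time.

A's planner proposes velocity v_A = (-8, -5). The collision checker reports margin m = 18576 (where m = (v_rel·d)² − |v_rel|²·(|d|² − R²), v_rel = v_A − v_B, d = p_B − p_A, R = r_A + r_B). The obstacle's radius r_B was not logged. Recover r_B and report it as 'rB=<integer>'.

m = 18576
d = (22, 15);  v_rel = (-12, -4),  |v_rel|² = 160
v_rel×d = (-12)·(15) − (-4)·(22) = -92
since m = R²·160 − (-92)²:  R² = (8464 + 18576) / 160 = 169
R = √169 = 13  ⇒  r_B = 13 − 7 = 6

rB=6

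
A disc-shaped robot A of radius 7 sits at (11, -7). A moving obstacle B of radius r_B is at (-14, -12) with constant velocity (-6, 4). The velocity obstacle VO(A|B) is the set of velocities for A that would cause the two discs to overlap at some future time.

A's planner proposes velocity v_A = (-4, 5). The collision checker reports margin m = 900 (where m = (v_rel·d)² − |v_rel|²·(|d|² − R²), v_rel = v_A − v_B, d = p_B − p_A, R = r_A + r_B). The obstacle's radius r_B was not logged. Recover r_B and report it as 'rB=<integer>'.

m = 900
d = (-25, -5);  v_rel = (2, 1),  |v_rel|² = 5
v_rel×d = (2)·(-5) − (1)·(-25) = 15
since m = R²·5 − 15²:  R² = (225 + 900) / 5 = 225
R = √225 = 15  ⇒  r_B = 15 − 7 = 8

rB=8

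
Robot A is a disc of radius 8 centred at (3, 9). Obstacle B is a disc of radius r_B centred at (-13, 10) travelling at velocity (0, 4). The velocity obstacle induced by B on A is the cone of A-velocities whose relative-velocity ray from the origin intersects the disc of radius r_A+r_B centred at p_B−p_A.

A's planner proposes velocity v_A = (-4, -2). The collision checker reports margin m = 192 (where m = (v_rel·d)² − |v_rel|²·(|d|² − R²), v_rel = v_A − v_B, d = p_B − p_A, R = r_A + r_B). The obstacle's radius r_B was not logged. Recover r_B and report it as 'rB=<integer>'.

m = 192
d = (-16, 1);  v_rel = (-4, -6),  |v_rel|² = 52
v_rel×d = (-4)·(1) − (-6)·(-16) = -100
since m = R²·52 − (-100)²:  R² = (10000 + 192) / 52 = 196
R = √196 = 14  ⇒  r_B = 14 − 8 = 6

rB=6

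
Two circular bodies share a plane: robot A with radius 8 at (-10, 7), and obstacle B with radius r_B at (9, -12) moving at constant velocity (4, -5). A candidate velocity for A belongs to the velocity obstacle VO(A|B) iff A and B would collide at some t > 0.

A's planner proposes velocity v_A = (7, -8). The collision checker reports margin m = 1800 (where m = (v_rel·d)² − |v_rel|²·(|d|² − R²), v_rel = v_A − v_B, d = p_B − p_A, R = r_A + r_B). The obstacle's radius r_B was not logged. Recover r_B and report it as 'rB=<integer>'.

m = 1800
d = (19, -19);  v_rel = (3, -3),  |v_rel|² = 18
v_rel×d = (3)·(-19) − (-3)·(19) = 0
since m = R²·18 − 0²:  R² = (0 + 1800) / 18 = 100
R = √100 = 10  ⇒  r_B = 10 − 8 = 2

rB=2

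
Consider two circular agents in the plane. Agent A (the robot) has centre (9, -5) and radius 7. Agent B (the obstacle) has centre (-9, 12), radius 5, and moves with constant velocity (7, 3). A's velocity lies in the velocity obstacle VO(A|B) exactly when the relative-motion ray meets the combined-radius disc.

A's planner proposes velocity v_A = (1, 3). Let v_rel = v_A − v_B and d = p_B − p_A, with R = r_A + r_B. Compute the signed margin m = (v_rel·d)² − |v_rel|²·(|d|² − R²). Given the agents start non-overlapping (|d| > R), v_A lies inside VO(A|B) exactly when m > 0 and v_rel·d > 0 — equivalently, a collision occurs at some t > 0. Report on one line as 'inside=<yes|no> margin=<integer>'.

d = (-18, 17),  |d|² = 613;  R = 7+5 = 12,  c = 613−12² = 469
v_rel = (-6, 0),  |v_rel|² = 36;  v_rel·d = (-6)·(-18) + (0)·(17) = 108
36·t² − 216·t + 469 = 0  ⇒  m = 108² − 36·469 = -5220
m = -5220 < 0,  v_rel·d = 108 > 0  ⇒  outside

inside=no margin=-5220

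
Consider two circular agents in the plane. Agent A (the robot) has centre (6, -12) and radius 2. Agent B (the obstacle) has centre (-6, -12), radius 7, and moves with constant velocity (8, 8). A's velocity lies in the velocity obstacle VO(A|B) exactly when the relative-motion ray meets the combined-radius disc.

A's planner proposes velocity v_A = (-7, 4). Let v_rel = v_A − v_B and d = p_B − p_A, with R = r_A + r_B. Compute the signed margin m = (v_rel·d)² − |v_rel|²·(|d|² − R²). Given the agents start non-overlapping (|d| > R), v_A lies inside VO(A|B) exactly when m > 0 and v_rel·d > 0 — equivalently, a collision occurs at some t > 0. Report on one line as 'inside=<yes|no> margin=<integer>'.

d = (-12, 0),  |d|² = 144;  R = 2+7 = 9,  c = 144−9² = 63
v_rel = (-15, -4),  |v_rel|² = 241;  v_rel·d = (-15)·(-12) + (-4)·(0) = 180
241·t² − 360·t + 63 = 0  ⇒  m = 180² − 241·63 = 17217
m = 17217 > 0,  v_rel·d = 180 > 0  ⇒  inside

inside=yes margin=17217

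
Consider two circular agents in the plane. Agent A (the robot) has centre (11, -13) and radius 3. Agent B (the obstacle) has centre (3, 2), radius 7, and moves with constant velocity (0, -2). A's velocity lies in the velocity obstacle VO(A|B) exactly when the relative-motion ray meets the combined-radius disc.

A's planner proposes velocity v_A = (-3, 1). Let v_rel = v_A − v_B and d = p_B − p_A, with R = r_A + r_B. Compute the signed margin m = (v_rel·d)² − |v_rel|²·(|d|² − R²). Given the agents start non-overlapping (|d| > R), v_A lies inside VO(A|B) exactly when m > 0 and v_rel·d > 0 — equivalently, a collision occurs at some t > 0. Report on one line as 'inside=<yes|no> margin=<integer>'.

d = (-8, 15),  |d|² = 289;  R = 3+7 = 10,  c = 289−10² = 189
v_rel = (-3, 3),  |v_rel|² = 18;  v_rel·d = (-3)·(-8) + (3)·(15) = 69
18·t² − 138·t + 189 = 0  ⇒  m = 69² − 18·189 = 1359
m = 1359 > 0,  v_rel·d = 69 > 0  ⇒  inside

inside=yes margin=1359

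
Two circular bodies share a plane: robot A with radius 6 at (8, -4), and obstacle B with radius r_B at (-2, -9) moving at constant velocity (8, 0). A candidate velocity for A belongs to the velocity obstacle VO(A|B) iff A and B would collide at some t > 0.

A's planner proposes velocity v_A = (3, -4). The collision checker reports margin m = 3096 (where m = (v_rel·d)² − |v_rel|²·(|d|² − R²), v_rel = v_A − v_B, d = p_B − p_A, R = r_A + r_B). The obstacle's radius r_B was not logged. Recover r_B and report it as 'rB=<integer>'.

m = 3096
d = (-10, -5);  v_rel = (-5, -4),  |v_rel|² = 41
v_rel×d = (-5)·(-5) − (-4)·(-10) = -15
since m = R²·41 − (-15)²:  R² = (225 + 3096) / 41 = 81
R = √81 = 9  ⇒  r_B = 9 − 6 = 3

rB=3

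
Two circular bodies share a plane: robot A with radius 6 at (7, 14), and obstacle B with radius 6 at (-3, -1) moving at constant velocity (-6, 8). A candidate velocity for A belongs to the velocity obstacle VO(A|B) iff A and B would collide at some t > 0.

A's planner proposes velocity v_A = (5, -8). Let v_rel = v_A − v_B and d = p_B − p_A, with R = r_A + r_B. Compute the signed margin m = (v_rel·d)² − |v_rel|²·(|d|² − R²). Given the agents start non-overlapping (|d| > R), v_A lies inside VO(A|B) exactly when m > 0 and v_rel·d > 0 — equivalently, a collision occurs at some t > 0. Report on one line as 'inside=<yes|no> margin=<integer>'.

d = (-10, -15),  |d|² = 325;  R = 6+6 = 12,  c = 325−12² = 181
v_rel = (11, -16),  |v_rel|² = 377;  v_rel·d = (11)·(-10) + (-16)·(-15) = 130
377·t² − 260·t + 181 = 0  ⇒  m = 130² − 377·181 = -51337
m = -51337 < 0,  v_rel·d = 130 > 0  ⇒  outside

inside=no margin=-51337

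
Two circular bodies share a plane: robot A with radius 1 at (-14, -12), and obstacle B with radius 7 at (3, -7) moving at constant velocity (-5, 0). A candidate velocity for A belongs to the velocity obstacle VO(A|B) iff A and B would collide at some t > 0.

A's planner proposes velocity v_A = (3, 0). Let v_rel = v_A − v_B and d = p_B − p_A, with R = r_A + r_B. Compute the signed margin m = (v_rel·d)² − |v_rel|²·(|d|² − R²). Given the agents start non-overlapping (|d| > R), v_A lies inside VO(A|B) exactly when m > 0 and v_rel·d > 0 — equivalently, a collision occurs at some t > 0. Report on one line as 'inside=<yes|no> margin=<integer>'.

d = (17, 5),  |d|² = 314;  R = 1+7 = 8,  c = 314−8² = 250
v_rel = (8, 0),  |v_rel|² = 64;  v_rel·d = (8)·(17) + (0)·(5) = 136
64·t² − 272·t + 250 = 0  ⇒  m = 136² − 64·250 = 2496
m = 2496 > 0,  v_rel·d = 136 > 0  ⇒  inside

inside=yes margin=2496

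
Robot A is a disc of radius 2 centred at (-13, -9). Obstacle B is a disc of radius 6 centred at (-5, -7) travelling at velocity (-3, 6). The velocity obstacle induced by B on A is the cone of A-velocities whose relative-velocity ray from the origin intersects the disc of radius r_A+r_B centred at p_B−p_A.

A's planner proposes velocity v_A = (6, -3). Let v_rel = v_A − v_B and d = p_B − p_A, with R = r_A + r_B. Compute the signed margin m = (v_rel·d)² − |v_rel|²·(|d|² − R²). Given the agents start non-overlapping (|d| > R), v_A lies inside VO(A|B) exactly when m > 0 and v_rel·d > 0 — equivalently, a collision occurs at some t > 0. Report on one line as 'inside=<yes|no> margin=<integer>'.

d = (8, 2),  |d|² = 68;  R = 2+6 = 8,  c = 68−8² = 4
v_rel = (9, -9),  |v_rel|² = 162;  v_rel·d = (9)·(8) + (-9)·(2) = 54
162·t² − 108·t + 4 = 0  ⇒  m = 54² − 162·4 = 2268
m = 2268 > 0,  v_rel·d = 54 > 0  ⇒  inside

inside=yes margin=2268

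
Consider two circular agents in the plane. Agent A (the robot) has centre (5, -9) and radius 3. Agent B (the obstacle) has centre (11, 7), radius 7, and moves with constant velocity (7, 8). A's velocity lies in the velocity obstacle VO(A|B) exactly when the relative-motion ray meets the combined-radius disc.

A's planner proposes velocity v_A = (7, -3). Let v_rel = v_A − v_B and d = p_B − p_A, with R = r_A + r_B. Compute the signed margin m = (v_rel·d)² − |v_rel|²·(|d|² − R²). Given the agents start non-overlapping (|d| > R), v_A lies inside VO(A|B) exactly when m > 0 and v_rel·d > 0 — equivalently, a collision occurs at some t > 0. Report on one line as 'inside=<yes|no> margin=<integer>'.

d = (6, 16),  |d|² = 292;  R = 3+7 = 10,  c = 292−10² = 192
v_rel = (0, -11),  |v_rel|² = 121;  v_rel·d = (0)·(6) + (-11)·(16) = -176
121·t² + 352·t + 192 = 0  ⇒  m = (-176)² − 121·192 = 7744
m = 7744 > 0,  v_rel·d = -176 < 0  ⇒  outside

inside=no margin=7744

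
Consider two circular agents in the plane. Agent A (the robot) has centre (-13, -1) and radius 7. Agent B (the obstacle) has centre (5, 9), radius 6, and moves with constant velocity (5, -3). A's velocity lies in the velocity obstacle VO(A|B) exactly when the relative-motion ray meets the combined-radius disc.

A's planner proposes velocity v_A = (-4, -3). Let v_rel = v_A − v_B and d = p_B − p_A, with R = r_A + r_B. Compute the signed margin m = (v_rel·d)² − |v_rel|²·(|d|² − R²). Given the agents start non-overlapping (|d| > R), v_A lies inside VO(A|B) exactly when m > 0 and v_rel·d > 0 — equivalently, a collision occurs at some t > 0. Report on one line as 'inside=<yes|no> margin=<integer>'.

d = (18, 10),  |d|² = 424;  R = 7+6 = 13,  c = 424−13² = 255
v_rel = (-9, 0),  |v_rel|² = 81;  v_rel·d = (-9)·(18) + (0)·(10) = -162
81·t² + 324·t + 255 = 0  ⇒  m = (-162)² − 81·255 = 5589
m = 5589 > 0,  v_rel·d = -162 < 0  ⇒  outside

inside=no margin=5589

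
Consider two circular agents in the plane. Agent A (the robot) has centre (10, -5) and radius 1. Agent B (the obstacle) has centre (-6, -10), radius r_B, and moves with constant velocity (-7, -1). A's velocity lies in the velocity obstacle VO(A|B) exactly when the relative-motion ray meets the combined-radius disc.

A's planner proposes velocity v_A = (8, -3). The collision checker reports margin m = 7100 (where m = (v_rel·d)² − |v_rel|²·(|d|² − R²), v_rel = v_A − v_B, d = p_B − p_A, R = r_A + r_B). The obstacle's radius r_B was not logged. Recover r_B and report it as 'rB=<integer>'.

m = 7100
d = (-16, -5);  v_rel = (15, -2),  |v_rel|² = 229
v_rel×d = (15)·(-5) − (-2)·(-16) = -107
since m = R²·229 − (-107)²:  R² = (11449 + 7100) / 229 = 81
R = √81 = 9  ⇒  r_B = 9 − 1 = 8

rB=8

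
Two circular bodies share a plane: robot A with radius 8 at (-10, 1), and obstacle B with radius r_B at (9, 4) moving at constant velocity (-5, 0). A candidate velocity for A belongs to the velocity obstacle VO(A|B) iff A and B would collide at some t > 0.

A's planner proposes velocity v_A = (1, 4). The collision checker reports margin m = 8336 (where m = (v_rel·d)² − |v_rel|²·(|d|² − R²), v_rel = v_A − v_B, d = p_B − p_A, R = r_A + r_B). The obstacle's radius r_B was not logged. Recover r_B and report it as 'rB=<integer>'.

m = 8336
d = (19, 3);  v_rel = (6, 4),  |v_rel|² = 52
v_rel×d = (6)·(3) − (4)·(19) = -58
since m = R²·52 − (-58)²:  R² = (3364 + 8336) / 52 = 225
R = √225 = 15  ⇒  r_B = 15 − 8 = 7

rB=7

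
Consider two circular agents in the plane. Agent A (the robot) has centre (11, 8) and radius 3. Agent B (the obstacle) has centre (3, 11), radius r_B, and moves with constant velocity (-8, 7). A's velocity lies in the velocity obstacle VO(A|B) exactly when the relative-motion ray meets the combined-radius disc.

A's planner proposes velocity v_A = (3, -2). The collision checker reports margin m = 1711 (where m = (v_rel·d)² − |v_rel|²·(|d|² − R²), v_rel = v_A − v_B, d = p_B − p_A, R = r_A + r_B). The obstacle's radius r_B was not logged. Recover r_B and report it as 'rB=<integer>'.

m = 1711
d = (-8, 3);  v_rel = (11, -9),  |v_rel|² = 202
v_rel×d = (11)·(3) − (-9)·(-8) = -39
since m = R²·202 − (-39)²:  R² = (1521 + 1711) / 202 = 16
R = √16 = 4  ⇒  r_B = 4 − 3 = 1

rB=1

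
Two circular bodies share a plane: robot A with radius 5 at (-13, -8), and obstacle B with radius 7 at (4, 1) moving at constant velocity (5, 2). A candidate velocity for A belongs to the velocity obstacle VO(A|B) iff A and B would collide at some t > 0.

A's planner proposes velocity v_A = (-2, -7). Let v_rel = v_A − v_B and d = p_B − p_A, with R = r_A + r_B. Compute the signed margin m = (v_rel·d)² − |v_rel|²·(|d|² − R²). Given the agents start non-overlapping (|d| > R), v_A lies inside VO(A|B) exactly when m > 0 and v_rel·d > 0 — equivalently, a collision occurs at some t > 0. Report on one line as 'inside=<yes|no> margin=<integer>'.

d = (17, 9),  |d|² = 370;  R = 5+7 = 12,  c = 370−12² = 226
v_rel = (-7, -9),  |v_rel|² = 130;  v_rel·d = (-7)·(17) + (-9)·(9) = -200
130·t² + 400·t + 226 = 0  ⇒  m = (-200)² − 130·226 = 10620
m = 10620 > 0,  v_rel·d = -200 < 0  ⇒  outside

inside=no margin=10620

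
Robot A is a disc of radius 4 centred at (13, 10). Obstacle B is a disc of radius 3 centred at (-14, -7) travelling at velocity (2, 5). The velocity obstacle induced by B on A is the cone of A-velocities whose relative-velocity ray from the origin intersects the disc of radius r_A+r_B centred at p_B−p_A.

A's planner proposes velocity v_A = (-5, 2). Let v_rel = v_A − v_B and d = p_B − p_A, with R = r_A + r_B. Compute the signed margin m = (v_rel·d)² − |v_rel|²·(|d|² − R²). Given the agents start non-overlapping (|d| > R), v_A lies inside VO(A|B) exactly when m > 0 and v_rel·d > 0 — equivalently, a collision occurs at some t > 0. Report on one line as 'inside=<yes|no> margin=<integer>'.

d = (-27, -17),  |d|² = 1018;  R = 4+3 = 7,  c = 1018−7² = 969
v_rel = (-7, -3),  |v_rel|² = 58;  v_rel·d = (-7)·(-27) + (-3)·(-17) = 240
58·t² − 480·t + 969 = 0  ⇒  m = 240² − 58·969 = 1398
m = 1398 > 0,  v_rel·d = 240 > 0  ⇒  inside

inside=yes margin=1398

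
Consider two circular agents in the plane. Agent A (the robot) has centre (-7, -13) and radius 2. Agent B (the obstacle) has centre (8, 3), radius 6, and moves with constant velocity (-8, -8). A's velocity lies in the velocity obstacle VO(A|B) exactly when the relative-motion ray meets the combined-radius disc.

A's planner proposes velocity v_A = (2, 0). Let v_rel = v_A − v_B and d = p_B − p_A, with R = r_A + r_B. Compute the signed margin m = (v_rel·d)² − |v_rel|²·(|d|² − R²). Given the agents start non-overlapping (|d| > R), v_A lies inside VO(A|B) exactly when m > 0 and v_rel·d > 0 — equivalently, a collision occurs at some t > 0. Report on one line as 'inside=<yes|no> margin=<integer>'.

d = (15, 16),  |d|² = 481;  R = 2+6 = 8,  c = 481−8² = 417
v_rel = (10, 8),  |v_rel|² = 164;  v_rel·d = (10)·(15) + (8)·(16) = 278
164·t² − 556·t + 417 = 0  ⇒  m = 278² − 164·417 = 8896
m = 8896 > 0,  v_rel·d = 278 > 0  ⇒  inside

inside=yes margin=8896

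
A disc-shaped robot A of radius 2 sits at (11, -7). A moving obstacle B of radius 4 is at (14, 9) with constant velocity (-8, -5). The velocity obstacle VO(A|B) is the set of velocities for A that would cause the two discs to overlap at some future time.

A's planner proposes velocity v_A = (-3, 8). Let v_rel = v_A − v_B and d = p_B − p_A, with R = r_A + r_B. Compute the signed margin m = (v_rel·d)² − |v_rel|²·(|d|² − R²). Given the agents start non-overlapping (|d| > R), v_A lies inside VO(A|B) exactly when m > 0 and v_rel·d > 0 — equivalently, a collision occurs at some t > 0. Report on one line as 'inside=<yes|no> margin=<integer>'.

d = (3, 16),  |d|² = 265;  R = 2+4 = 6,  c = 265−6² = 229
v_rel = (5, 13),  |v_rel|² = 194;  v_rel·d = (5)·(3) + (13)·(16) = 223
194·t² − 446·t + 229 = 0  ⇒  m = 223² − 194·229 = 5303
m = 5303 > 0,  v_rel·d = 223 > 0  ⇒  inside

inside=yes margin=5303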